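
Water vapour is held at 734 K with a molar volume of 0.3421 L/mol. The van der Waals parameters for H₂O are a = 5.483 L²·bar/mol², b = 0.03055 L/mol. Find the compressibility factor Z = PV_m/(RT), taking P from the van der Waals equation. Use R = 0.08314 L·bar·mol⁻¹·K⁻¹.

Z ≈ 0.8354

P = RT/(V_m − b) − a/V_m² = (0.08314)(734)/(0.3421 − 0.03055) − 5.483/(0.3421)²
  = 61.025/0.31155 − 46.850 = 195.88 − 46.850 = 149.03 bar
Z = PV_m/(RT) = (149.03)(0.3421)/((0.08314)(734)) = 50.983/61.025 = 0.8354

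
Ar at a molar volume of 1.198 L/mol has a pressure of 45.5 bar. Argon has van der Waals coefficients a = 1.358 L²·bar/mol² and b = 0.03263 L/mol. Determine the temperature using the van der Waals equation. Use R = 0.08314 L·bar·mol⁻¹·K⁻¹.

T ≈ 651.0 K

T = (P + a/V_m²)(V_m − b)/R
P + a/V_m² = 45.5 + 1.358/(1.198)² = 46.446 bar
V_m − b = 1.198 − 0.03263 = 1.1654 L/mol
T = (46.446)(1.1654)/0.08314 = 651.0 K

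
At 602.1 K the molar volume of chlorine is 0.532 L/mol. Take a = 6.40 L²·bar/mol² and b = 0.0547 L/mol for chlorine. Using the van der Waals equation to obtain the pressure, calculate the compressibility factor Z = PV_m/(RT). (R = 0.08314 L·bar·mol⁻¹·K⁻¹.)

P = RT/(V_m − b) − a/V_m² = (0.08314)(602.1)/(0.532 − 0.0547) − 6.40/(0.532)²
  = 50.059/0.47730 − 22.613 = 104.88 − 22.613 = 82.27 bar
Z = PV_m/(RT) = (82.27)(0.532)/((0.08314)(602.1)) = 43.768/50.059 = 0.8743

Z ≈ 0.8743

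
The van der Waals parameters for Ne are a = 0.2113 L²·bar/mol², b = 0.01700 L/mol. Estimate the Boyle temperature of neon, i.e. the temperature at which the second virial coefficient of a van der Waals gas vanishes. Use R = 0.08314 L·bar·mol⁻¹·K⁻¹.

For a van der Waals gas the second virial coefficient B₂ = b − a/(RT) vanishes at T_B = a/(Rb).
T_B = 0.2113/(0.08314×0.01700) = 0.2113/0.0014134 = 149.5 K

T_B ≈ 149.5 K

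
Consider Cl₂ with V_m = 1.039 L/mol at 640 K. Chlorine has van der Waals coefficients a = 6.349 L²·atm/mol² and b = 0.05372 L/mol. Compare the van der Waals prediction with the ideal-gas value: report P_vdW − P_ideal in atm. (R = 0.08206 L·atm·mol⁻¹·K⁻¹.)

Ideal: P_ideal = RT/V_m = (0.08206)(640)/1.039 = 50.5471 atm
vdW: P = RT/(V_m − b) − a/V_m² = 52.5184/0.985280 − 6.349/1.07952 = 53.3030 − 5.88132 = 47.4217 atm
ΔP = 47.4217 − 50.5471 = -3.125 atm

ΔP ≈ -3.125 atm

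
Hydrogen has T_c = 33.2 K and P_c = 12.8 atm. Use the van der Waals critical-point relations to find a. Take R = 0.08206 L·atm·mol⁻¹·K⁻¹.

From T_c = 8a/(27Rb) and P_c = a/(27b²): a = 27 R² T_c²/(64 P_c).
a = 27×(0.08206)²×(33.2)²/(64×12.8) = 200.40/819.20 = 0.2446 L²·atm/mol²

a ≈ 0.2446 L²·atm/mol²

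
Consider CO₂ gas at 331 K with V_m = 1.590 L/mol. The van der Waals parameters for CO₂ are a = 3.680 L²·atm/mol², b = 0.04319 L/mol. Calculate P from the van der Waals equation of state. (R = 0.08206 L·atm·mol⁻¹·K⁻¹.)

P = RT/(V_m − b) − a/V_m²
RT/(V_m − b) = (0.08206)(331)/(1.590 − 0.04319) = 27.162/1.5468 = 17.560 atm
a/V_m² = 3.680/(1.590)² = 1.4556 atm
P = 17.560 − 1.4556 = 16.10 atm

P ≈ 16.10 atm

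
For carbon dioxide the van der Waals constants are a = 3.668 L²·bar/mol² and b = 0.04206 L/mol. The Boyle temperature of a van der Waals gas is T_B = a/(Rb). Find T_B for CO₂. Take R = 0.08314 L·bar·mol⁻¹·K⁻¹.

For a van der Waals gas the second virial coefficient B₂ = b − a/(RT) vanishes at T_B = a/(Rb).
T_B = 3.668/(0.08314×0.04206) = 3.668/0.0034969 = 1049 K

T_B ≈ 1049 K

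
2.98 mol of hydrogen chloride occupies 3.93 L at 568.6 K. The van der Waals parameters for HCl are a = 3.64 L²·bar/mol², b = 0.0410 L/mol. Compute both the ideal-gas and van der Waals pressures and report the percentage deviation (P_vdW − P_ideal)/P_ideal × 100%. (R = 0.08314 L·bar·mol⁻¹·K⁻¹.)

Ideal: P_ideal = nRT/V = (2.98)(0.08314)(568.6)/3.93 = 35.8460 bar
vdW: P = nRT/(V − nb) − a n²/V² = 140.875/3.80782 − 32.3247/15.4449 = 36.9962 − 2.09290 = 34.9033 bar
% deviation = (34.9033 − 35.8460)/35.8460 × 100% = -2.63%

-2.63 %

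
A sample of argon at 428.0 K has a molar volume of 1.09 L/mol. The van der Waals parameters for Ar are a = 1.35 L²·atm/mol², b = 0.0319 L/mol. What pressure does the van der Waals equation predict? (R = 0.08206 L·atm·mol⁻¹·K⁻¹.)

P ≈ 32.06 atm

P = RT/(V_m − b) − a/V_m²
RT/(V_m − b) = (0.08206)(428.0)/(1.09 − 0.0319) = 35.122/1.0581 = 33.193 atm
a/V_m² = 1.35/(1.09)² = 1.1363 atm
P = 33.193 − 1.1363 = 32.06 atm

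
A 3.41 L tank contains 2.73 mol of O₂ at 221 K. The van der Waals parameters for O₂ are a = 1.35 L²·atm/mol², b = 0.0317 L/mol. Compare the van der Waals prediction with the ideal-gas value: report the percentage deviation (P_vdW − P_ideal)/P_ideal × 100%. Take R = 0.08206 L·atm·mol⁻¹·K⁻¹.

Ideal: P_ideal = nRT/V = (2.73)(0.08206)(221)/3.41 = 14.5188 atm
vdW: P = nRT/(V − nb) − a n²/V² = 49.5093/3.32346 − 10.0614/11.6281 = 14.8969 − 0.865266 = 14.0316 atm
% deviation = (14.0316 − 14.5188)/14.5188 × 100% = -3.36%

-3.36 %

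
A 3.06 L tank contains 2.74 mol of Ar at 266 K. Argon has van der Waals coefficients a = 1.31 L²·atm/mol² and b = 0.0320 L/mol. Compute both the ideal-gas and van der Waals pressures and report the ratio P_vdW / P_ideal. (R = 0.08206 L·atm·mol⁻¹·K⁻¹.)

Ideal: P_ideal = nRT/V = (2.74)(0.08206)(266)/3.06 = 19.5453 atm
vdW: P = nRT/(V − nb) − a n²/V² = 59.8086/2.97232 − 9.83496/9.36360 = 20.1219 − 1.05034 = 19.0716 atm
Ratio = 19.0716/19.5453 = 0.9758

P_vdW / P_ideal ≈ 0.9758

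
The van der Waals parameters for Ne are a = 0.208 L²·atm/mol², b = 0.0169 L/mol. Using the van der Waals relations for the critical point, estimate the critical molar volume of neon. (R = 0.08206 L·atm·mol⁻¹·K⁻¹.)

V_m,c ≈ 0.05070 L/mol

For a van der Waals gas, V_m,c = 3b.
V_m,c = 3×0.0169 = 0.05070 L/mol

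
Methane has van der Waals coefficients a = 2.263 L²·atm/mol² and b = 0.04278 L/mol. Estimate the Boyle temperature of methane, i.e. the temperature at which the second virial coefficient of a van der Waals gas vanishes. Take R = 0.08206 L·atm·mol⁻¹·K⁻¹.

T_B ≈ 644.6 K

For a van der Waals gas the second virial coefficient B₂ = b − a/(RT) vanishes at T_B = a/(Rb).
T_B = 2.263/(0.08206×0.04278) = 2.263/0.0035105 = 644.6 K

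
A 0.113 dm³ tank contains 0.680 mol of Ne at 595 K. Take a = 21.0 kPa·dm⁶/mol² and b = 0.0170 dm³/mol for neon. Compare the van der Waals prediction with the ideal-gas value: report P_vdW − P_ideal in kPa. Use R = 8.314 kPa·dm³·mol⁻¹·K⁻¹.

Ideal: P_ideal = nRT/V = (0.680)(8.314)(595)/0.113 = 29768.5 kPa
vdW: P = nRT/(V − nb) − a n²/V² = 3363.84/0.101440 − 9.71040/0.0127690 = 33160.9 − 760.467 = 32400.4 kPa
ΔP = 32400.4 − 29768.5 = 2632 kPa

ΔP ≈ 2632 kPa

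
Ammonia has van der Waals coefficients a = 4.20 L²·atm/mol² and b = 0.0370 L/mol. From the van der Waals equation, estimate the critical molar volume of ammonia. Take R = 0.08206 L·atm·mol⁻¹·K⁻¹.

V_m,c ≈ 0.1110 L/mol

For a van der Waals gas, V_m,c = 3b.
V_m,c = 3×0.0370 = 0.1110 L/mol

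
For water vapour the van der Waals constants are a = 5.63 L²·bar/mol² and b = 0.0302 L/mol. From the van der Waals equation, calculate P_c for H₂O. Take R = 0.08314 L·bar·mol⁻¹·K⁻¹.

P_c ≈ 228.6 bar

For a van der Waals gas, P_c = a/(27b²).
P_c = 5.63/(27×(0.0302)²) = 5.63/0.024625 = 228.6 bar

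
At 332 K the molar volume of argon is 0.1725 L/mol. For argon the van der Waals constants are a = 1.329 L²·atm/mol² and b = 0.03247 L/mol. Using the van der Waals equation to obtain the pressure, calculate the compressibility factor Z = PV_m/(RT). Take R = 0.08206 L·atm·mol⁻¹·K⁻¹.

P = RT/(V_m − b) − a/V_m² = (0.08206)(332)/(0.1725 − 0.03247) − 1.329/(0.1725)²
  = 27.244/0.14003 − 44.663 = 194.56 − 44.663 = 149.90 atm
Z = PV_m/(RT) = (149.90)(0.1725)/((0.08206)(332)) = 25.858/27.244 = 0.9491

Z ≈ 0.9491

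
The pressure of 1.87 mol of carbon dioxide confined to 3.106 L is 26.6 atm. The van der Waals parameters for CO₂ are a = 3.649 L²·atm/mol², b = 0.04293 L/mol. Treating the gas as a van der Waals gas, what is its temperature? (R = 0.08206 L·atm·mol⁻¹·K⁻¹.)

T ≈ 550.6 K

T = (P + a n²/V²)(V − nb)/(nR)
P + a n²/V² = 26.6 + (3.649)(1.87)²/(3.106)² = 27.923 atm
V − nb = 3.106 − (1.87)(0.04293) = 3.0257 L
T = (27.923)(3.0257)/((1.87)(0.08206)) = 550.6 K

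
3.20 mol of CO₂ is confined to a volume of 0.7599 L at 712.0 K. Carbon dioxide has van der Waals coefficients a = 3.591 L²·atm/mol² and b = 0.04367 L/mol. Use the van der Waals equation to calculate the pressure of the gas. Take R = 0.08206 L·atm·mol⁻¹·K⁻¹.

P ≈ 237.8 atm

P = nRT/(V − nb) − a n²/V²
nRT/(V − nb) = (3.20)(0.08206)(712.0)/(0.7599 − 3.20×0.04367) = 186.97/0.62016 = 301.49 atm
a n²/V² = (3.591)(3.20)²/(0.7599)² = 63.680 atm
P = 301.49 − 63.680 = 237.8 atm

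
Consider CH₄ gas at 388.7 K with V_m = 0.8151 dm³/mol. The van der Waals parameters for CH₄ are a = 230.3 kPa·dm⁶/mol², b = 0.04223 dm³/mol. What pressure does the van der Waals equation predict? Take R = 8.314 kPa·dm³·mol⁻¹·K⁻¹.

P = RT/(V_m − b) − a/V_m²
RT/(V_m − b) = (8.314)(388.7)/(0.8151 − 0.04223) = 3231.7/0.77287 = 4181.4 kPa
a/V_m² = 230.3/(0.8151)² = 346.63 kPa
P = 4181.4 − 346.63 = 3835 kPa

P ≈ 3835 kPa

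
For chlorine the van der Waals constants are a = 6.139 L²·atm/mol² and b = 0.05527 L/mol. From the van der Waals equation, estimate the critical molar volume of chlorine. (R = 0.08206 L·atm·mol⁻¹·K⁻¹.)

V_m,c ≈ 0.1658 L/mol

For a van der Waals gas, V_m,c = 3b.
V_m,c = 3×0.05527 = 0.1658 L/mol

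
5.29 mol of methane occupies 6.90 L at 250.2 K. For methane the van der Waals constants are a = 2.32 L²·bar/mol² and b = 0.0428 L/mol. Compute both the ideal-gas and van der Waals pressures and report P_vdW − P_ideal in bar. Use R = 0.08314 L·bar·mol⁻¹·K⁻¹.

ΔP ≈ -0.823 bar

Ideal: P_ideal = nRT/V = (5.29)(0.08314)(250.2)/6.90 = 15.9479 bar
vdW: P = nRT/(V − nb) − a n²/V² = 110.041/6.67359 − 64.9231/47.6100 = 16.4890 − 1.36364 = 15.1254 bar
ΔP = 15.1254 − 15.9479 = -0.823 bar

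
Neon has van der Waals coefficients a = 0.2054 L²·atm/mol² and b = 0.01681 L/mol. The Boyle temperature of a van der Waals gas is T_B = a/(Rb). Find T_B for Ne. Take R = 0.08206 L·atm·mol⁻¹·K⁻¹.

T_B ≈ 148.9 K

For a van der Waals gas the second virial coefficient B₂ = b − a/(RT) vanishes at T_B = a/(Rb).
T_B = 0.2054/(0.08206×0.01681) = 0.2054/0.0013794 = 148.9 K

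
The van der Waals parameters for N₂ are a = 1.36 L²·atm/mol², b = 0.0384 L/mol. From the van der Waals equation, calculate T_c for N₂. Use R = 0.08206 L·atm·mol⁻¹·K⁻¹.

For a van der Waals gas, T_c = 8a/(27Rb).
T_c = 8×1.36/(27×0.08206×0.0384) = 10.880/0.085080 = 127.9 K

T_c ≈ 127.9 K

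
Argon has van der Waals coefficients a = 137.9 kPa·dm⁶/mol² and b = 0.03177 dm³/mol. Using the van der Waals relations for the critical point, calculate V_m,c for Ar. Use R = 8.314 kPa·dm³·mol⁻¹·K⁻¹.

V_m,c ≈ 0.09531 dm³/mol

For a van der Waals gas, V_m,c = 3b.
V_m,c = 3×0.03177 = 0.09531 dm³/mol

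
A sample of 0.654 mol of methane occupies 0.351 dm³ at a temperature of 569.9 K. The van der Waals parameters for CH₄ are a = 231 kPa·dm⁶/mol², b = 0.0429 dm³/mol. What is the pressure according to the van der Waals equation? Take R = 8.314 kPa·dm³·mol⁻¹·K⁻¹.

P ≈ 8793 kPa

P = nRT/(V − nb) − a n²/V²
nRT/(V − nb) = (0.654)(8.314)(569.9)/(0.351 − 0.654×0.0429) = 3098.7/0.32294 = 9595.3 kPa
a n²/V² = (231)(0.654)²/(0.351)² = 801.96 kPa
P = 9595.3 − 801.96 = 8793 kPa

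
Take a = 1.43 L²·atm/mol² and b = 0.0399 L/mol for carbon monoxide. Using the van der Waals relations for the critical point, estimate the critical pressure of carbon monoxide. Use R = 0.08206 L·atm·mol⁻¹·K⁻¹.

For a van der Waals gas, P_c = a/(27b²).
P_c = 1.43/(27×(0.0399)²) = 1.43/0.042984 = 33.27 atm

P_c ≈ 33.27 atm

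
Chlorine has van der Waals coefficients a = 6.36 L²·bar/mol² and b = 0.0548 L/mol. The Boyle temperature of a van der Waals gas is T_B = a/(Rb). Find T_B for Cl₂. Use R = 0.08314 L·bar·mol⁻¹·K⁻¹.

T_B ≈ 1396 K

For a van der Waals gas the second virial coefficient B₂ = b − a/(RT) vanishes at T_B = a/(Rb).
T_B = 6.36/(0.08314×0.0548) = 6.36/0.0045561 = 1396 K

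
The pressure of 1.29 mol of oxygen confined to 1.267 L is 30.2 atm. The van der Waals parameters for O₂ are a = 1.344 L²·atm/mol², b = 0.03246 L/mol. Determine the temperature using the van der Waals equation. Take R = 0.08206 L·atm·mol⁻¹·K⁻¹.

T = (P + a n²/V²)(V − nb)/(nR)
P + a n²/V² = 30.2 + (1.344)(1.29)²/(1.267)² = 31.593 atm
V − nb = 1.267 − (1.29)(0.03246) = 1.2251 L
T = (31.593)(1.2251)/((1.29)(0.08206)) = 365.6 K

T ≈ 365.6 K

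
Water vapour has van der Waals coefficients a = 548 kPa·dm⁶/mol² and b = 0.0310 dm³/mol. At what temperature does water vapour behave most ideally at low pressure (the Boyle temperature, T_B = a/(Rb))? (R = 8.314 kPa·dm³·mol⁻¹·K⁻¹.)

For a van der Waals gas the second virial coefficient B₂ = b − a/(RT) vanishes at T_B = a/(Rb).
T_B = 548/(8.314×0.0310) = 548/0.25773 = 2126 K

T_B ≈ 2126 K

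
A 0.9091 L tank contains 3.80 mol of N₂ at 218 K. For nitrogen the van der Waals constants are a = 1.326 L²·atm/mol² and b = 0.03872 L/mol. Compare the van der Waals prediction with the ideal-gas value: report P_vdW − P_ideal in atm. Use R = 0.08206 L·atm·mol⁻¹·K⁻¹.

Ideal: P_ideal = nRT/V = (3.80)(0.08206)(218)/0.9091 = 74.7756 atm
vdW: P = nRT/(V − nb) − a n²/V² = 67.9785/0.761964 − 19.1474/0.826463 = 89.2148 − 23.1679 = 66.0469 atm
ΔP = 66.0469 − 74.7756 = -8.729 atm

ΔP ≈ -8.729 atm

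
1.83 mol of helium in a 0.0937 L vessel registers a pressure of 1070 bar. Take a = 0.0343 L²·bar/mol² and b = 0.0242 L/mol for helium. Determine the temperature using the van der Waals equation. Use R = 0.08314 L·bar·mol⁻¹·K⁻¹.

T ≈ 351.8 K

T = (P + a n²/V²)(V − nb)/(nR)
P + a n²/V² = 1070 + (0.0343)(1.83)²/(0.0937)² = 1083.1 bar
V − nb = 0.0937 − (1.83)(0.0242) = 0.049414 L
T = (1083.1)(0.049414)/((1.83)(0.08314)) = 351.8 K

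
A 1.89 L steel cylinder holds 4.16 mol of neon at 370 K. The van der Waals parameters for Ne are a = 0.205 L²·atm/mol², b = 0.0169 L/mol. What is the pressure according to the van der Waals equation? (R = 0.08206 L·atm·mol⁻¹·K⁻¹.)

P ≈ 68.42 atm

P = nRT/(V − nb) − a n²/V²
nRT/(V − nb) = (4.16)(0.08206)(370)/(1.89 − 4.16×0.0169) = 126.31/1.8197 = 69.413 atm
a n²/V² = (0.205)(4.16)²/(1.89)² = 0.99315 atm
P = 69.413 − 0.99315 = 68.42 atm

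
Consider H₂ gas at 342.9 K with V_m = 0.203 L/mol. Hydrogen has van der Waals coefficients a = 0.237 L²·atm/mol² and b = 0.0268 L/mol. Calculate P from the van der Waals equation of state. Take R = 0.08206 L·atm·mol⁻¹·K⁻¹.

P = RT/(V_m − b) − a/V_m²
RT/(V_m − b) = (0.08206)(342.9)/(0.203 − 0.0268) = 28.138/0.17620 = 159.69 atm
a/V_m² = 0.237/(0.203)² = 5.7512 atm
P = 159.69 − 5.7512 = 153.9 atm

P ≈ 153.9 atm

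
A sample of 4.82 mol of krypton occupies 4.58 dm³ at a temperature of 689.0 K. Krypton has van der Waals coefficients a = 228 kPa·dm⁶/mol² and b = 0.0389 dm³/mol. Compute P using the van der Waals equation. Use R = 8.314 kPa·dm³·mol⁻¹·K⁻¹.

P = nRT/(V − nb) − a n²/V²
nRT/(V − nb) = (4.82)(8.314)(689.0)/(4.58 − 4.82×0.0389) = 27611/4.3925 = 6285.9 kPa
a n²/V² = (228)(4.82)²/(4.58)² = 252.52 kPa
P = 6285.9 − 252.52 = 6033 kPa

P ≈ 6033 kPa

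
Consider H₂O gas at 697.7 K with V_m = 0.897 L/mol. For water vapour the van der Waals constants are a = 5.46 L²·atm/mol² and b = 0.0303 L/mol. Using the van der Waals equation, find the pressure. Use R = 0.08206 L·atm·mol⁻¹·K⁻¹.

P = RT/(V_m − b) − a/V_m²
RT/(V_m − b) = (0.08206)(697.7)/(0.897 − 0.0303) = 57.253/0.86670 = 66.059 atm
a/V_m² = 5.46/(0.897)² = 6.7859 atm
P = 66.059 − 6.7859 = 59.27 atm

P ≈ 59.27 atm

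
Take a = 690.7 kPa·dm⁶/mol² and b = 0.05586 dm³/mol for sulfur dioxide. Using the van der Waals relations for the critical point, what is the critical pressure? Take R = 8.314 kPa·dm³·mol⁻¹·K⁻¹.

P_c ≈ 8198 kPa

For a van der Waals gas, P_c = a/(27b²).
P_c = 690.7/(27×(0.05586)²) = 690.7/0.084249 = 8198 kPa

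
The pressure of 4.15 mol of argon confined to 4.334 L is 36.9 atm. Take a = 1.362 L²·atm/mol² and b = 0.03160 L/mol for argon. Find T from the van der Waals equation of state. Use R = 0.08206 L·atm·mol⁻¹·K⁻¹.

T = (P + a n²/V²)(V − nb)/(nR)
P + a n²/V² = 36.9 + (1.362)(4.15)²/(4.334)² = 38.149 atm
V − nb = 4.334 − (4.15)(0.03160) = 4.2029 L
T = (38.149)(4.2029)/((4.15)(0.08206)) = 470.8 K

T ≈ 470.8 K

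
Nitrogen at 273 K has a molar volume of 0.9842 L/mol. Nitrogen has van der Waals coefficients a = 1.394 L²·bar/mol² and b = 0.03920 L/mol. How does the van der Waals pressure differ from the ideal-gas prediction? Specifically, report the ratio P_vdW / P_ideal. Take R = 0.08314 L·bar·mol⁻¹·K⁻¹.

Ideal: P_ideal = RT/V_m = (0.08314)(273)/0.9842 = 23.0616 bar
vdW: P = RT/(V_m − b) − a/V_m² = 22.6972/0.945000 − 1.394/0.968650 = 24.0182 − 1.43912 = 22.5791 bar
Ratio = 22.5791/23.0616 = 0.9791

P_vdW / P_ideal ≈ 0.9791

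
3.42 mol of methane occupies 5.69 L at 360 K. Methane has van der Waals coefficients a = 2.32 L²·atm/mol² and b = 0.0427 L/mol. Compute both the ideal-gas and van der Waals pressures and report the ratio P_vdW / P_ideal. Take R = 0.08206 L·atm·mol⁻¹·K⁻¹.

P_vdW / P_ideal ≈ 0.9791

Ideal: P_ideal = nRT/V = (3.42)(0.08206)(360)/5.69 = 17.7561 atm
vdW: P = nRT/(V − nb) − a n²/V² = 101.032/5.54397 − 27.1356/32.3761 = 18.2238 − 0.838137 = 17.3857 atm
Ratio = 17.3857/17.7561 = 0.9791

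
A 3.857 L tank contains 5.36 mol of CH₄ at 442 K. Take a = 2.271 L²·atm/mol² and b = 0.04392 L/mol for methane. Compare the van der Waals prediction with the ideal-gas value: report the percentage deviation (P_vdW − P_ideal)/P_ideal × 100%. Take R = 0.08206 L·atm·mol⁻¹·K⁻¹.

Ideal: P_ideal = nRT/V = (5.36)(0.08206)(442)/3.857 = 50.4045 atm
vdW: P = nRT/(V − nb) − a n²/V² = 194.410/3.62159 − 65.2449/14.8764 = 53.6808 − 4.38580 = 49.2950 atm
% deviation = (49.2950 − 50.4045)/50.4045 × 100% = -2.20%

-2.20 %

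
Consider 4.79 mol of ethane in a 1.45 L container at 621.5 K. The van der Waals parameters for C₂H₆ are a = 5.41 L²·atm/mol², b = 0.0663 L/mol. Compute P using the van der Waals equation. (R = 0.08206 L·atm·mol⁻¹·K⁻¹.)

P ≈ 156.7 atm

P = nRT/(V − nb) − a n²/V²
nRT/(V − nb) = (4.79)(0.08206)(621.5)/(1.45 − 4.79×0.0663) = 244.29/1.1324 = 215.73 atm
a n²/V² = (5.41)(4.79)²/(1.45)² = 59.038 atm
P = 215.73 − 59.038 = 156.7 atm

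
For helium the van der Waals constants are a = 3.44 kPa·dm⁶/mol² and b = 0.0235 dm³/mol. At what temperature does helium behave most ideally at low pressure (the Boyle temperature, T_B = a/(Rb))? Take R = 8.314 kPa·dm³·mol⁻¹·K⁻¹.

For a van der Waals gas the second virial coefficient B₂ = b − a/(RT) vanishes at T_B = a/(Rb).
T_B = 3.44/(8.314×0.0235) = 3.44/0.19538 = 17.61 K

T_B ≈ 17.61 K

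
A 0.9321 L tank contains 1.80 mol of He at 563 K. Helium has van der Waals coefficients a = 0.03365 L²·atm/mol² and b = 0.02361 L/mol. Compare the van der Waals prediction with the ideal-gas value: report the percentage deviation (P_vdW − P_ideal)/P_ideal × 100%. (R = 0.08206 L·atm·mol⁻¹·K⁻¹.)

Ideal: P_ideal = nRT/V = (1.80)(0.08206)(563)/0.9321 = 89.2175 atm
vdW: P = nRT/(V − nb) − a n²/V² = 83.1596/0.889602 − 0.109026/0.868810 = 93.4796 − 0.125489 = 93.3541 atm
% deviation = (93.3541 − 89.2175)/89.2175 × 100% = 4.64%

4.64 %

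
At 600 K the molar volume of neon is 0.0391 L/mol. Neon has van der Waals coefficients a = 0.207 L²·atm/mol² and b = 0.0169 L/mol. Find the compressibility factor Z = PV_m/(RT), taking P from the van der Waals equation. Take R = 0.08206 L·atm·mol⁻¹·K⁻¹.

Z ≈ 1.654

P = RT/(V_m − b) − a/V_m² = (0.08206)(600)/(0.0391 − 0.0169) − 0.207/(0.0391)²
  = 49.236/0.022200 − 135.40 = 2217.8 − 135.40 = 2082.4 atm
Z = PV_m/(RT) = (2082.4)(0.0391)/((0.08206)(600)) = 81.422/49.236 = 1.654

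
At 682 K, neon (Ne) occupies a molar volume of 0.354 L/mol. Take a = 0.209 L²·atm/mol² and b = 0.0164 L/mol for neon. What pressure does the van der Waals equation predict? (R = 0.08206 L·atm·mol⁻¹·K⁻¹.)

P = RT/(V_m − b) − a/V_m²
RT/(V_m − b) = (0.08206)(682)/(0.354 − 0.0164) = 55.965/0.33760 = 165.77 atm
a/V_m² = 0.209/(0.354)² = 1.6678 atm
P = 165.77 − 1.6678 = 164.1 atm

P ≈ 164.1 atm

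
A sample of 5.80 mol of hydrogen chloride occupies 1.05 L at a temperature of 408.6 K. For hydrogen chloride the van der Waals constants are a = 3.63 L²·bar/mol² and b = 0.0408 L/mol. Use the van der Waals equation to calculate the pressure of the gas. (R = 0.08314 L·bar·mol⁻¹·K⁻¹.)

P = nRT/(V − nb) − a n²/V²
nRT/(V − nb) = (5.80)(0.08314)(408.6)/(1.05 − 5.80×0.0408) = 197.03/0.81336 = 242.24 bar
a n²/V² = (3.63)(5.80)²/(1.05)² = 110.76 bar
P = 242.24 − 110.76 = 131.5 bar

P ≈ 131.5 bar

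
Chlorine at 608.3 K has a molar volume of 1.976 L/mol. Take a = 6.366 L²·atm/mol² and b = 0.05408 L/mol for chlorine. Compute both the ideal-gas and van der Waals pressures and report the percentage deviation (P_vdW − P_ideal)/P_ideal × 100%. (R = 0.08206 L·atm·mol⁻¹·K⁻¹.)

-3.64 %

Ideal: P_ideal = RT/V_m = (0.08206)(608.3)/1.976 = 25.2617 atm
vdW: P = RT/(V_m − b) − a/V_m² = 49.9171/1.92192 − 6.366/3.90458 = 25.9725 − 1.63039 = 24.3421 atm
% deviation = (24.3421 − 25.2617)/25.2617 × 100% = -3.64%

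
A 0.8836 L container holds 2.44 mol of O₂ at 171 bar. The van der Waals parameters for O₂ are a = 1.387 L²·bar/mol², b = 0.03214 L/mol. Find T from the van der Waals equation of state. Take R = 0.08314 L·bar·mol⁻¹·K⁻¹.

T = (P + a n²/V²)(V − nb)/(nR)
P + a n²/V² = 171 + (1.387)(2.44)²/(0.8836)² = 181.58 bar
V − nb = 0.8836 − (2.44)(0.03214) = 0.80518 L
T = (181.58)(0.80518)/((2.44)(0.08314)) = 720.7 K

T ≈ 720.7 K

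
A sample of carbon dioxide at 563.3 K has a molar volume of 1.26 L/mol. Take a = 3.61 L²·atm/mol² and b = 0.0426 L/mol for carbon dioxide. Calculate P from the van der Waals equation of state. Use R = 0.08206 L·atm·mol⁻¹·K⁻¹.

P ≈ 35.70 atm

P = RT/(V_m − b) − a/V_m²
RT/(V_m − b) = (0.08206)(563.3)/(1.26 − 0.0426) = 46.224/1.2174 = 37.969 atm
a/V_m² = 3.61/(1.26)² = 2.2739 atm
P = 37.969 − 2.2739 = 35.70 atm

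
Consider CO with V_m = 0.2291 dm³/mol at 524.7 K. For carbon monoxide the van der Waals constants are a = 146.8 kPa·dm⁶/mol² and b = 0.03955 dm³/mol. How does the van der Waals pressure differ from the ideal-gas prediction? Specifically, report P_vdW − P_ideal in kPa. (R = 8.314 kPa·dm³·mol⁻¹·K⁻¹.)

Ideal: P_ideal = RT/V_m = (8.314)(524.7)/0.2291 = 19041.3 kPa
vdW: P = RT/(V_m − b) − a/V_m² = 4362.36/0.189550 − 146.8/0.0524868 = 23014.3 − 2796.89 = 20217.4 kPa
ΔP = 20217.4 − 19041.3 = 1176 kPa

ΔP ≈ 1176 kPa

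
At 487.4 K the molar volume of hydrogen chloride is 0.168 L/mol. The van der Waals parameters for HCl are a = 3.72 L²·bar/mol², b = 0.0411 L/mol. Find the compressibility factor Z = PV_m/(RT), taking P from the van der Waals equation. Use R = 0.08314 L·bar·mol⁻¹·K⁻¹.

P = RT/(V_m − b) − a/V_m² = (0.08314)(487.4)/(0.168 − 0.0411) − 3.72/(0.168)²
  = 40.522/0.12690 − 131.80 = 319.32 − 131.80 = 187.52 bar
Z = PV_m/(RT) = (187.52)(0.168)/((0.08314)(487.4)) = 31.503/40.522 = 0.7774

Z ≈ 0.7774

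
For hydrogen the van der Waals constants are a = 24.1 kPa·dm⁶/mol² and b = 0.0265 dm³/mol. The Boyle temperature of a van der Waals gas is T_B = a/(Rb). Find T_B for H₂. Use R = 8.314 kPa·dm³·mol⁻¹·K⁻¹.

T_B ≈ 109.4 K

For a van der Waals gas the second virial coefficient B₂ = b − a/(RT) vanishes at T_B = a/(Rb).
T_B = 24.1/(8.314×0.0265) = 24.1/0.22032 = 109.4 K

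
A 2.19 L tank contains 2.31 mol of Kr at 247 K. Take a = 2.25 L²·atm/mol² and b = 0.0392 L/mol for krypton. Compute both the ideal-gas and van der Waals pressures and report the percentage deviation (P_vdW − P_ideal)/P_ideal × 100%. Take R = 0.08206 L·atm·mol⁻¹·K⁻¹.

Ideal: P_ideal = nRT/V = (2.31)(0.08206)(247)/2.19 = 21.3794 atm
vdW: P = nRT/(V − nb) − a n²/V² = 46.8210/2.09945 − 12.0062/4.79610 = 22.3016 − 2.50333 = 19.7983 atm
% deviation = (19.7983 − 21.3794)/21.3794 × 100% = -7.40%

-7.40 %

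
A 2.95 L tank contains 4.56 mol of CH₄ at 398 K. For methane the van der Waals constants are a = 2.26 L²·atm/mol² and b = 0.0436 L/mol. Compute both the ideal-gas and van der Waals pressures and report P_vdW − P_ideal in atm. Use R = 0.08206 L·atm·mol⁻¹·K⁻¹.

Ideal: P_ideal = nRT/V = (4.56)(0.08206)(398)/2.95 = 50.4844 atm
vdW: P = nRT/(V − nb) − a n²/V² = 148.929/2.75118 − 46.9935/8.70250 = 54.1328 − 5.40000 = 48.7328 atm
ΔP = 48.7328 − 50.4844 = -1.752 atm

ΔP ≈ -1.752 atm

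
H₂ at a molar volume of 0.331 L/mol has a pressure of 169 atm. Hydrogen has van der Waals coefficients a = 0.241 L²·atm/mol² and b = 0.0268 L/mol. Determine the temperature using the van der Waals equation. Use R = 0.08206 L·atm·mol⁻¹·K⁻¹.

T = (P + a/V_m²)(V_m − b)/R
P + a/V_m² = 169 + 0.241/(0.331)² = 171.20 atm
V_m − b = 0.331 − 0.0268 = 0.30420 L/mol
T = (171.20)(0.30420)/0.08206 = 634.6 K

T ≈ 634.6 K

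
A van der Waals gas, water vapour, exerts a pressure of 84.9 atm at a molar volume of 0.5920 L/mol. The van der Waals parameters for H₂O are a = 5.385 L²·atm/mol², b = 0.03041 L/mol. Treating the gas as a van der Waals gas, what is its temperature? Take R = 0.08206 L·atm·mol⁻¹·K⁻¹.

T = (P + a/V_m²)(V_m − b)/R
P + a/V_m² = 84.9 + 5.385/(0.5920)² = 100.27 atm
V_m − b = 0.5920 − 0.03041 = 0.56159 L/mol
T = (100.27)(0.56159)/0.08206 = 686.2 K

T ≈ 686.2 K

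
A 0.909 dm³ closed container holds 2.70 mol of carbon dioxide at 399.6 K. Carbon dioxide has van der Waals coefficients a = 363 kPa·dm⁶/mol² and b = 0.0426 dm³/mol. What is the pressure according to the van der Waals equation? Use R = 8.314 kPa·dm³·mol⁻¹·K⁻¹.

P = nRT/(V − nb) − a n²/V²
nRT/(V − nb) = (2.70)(8.314)(399.6)/(0.909 − 2.70×0.0426) = 8970.1/0.79398 = 11298 kPa
a n²/V² = (363)(2.70)²/(0.909)² = 3202.6 kPa
P = 11298 − 3202.6 = 8095 kPa

P ≈ 8095 kPa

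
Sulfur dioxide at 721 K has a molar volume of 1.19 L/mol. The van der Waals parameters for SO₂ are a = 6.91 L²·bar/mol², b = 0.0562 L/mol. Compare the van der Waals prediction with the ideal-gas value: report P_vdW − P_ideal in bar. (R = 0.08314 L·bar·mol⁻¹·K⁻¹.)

Ideal: P_ideal = RT/V_m = (0.08314)(721)/1.19 = 50.3731 bar
vdW: P = RT/(V_m − b) − a/V_m² = 59.9439/1.13380 − 6.91/1.41610 = 52.8699 − 4.87960 = 47.9903 bar
ΔP = 47.9903 − 50.3731 = -2.383 bar

ΔP ≈ -2.383 bar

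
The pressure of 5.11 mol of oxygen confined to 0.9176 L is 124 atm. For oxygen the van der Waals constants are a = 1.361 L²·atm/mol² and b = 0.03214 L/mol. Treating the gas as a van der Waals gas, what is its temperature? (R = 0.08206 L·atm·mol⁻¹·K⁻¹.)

T ≈ 298.6 K

T = (P + a n²/V²)(V − nb)/(nR)
P + a n²/V² = 124 + (1.361)(5.11)²/(0.9176)² = 166.21 atm
V − nb = 0.9176 − (5.11)(0.03214) = 0.75336 L
T = (166.21)(0.75336)/((5.11)(0.08206)) = 298.6 K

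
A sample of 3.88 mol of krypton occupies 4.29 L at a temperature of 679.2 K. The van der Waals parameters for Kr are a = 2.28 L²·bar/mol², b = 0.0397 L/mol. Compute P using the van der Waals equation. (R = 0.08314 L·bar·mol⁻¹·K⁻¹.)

P ≈ 51.11 bar

P = nRT/(V − nb) − a n²/V²
nRT/(V − nb) = (3.88)(0.08314)(679.2)/(4.29 − 3.88×0.0397) = 219.10/4.1360 = 52.974 bar
a n²/V² = (2.28)(3.88)²/(4.29)² = 1.8650 bar
P = 52.974 − 1.8650 = 51.11 bar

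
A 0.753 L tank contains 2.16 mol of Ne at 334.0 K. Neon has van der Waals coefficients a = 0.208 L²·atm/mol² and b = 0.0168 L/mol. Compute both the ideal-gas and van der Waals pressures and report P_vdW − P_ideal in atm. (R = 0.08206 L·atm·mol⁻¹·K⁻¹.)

Ideal: P_ideal = nRT/V = (2.16)(0.08206)(334.0)/0.753 = 78.6207 atm
vdW: P = nRT/(V − nb) − a n²/V² = 59.2014/0.716712 − 0.970445/0.567009 = 82.6014 − 1.71152 = 80.8899 atm
ΔP = 80.8899 − 78.6207 = 2.269 atm

ΔP ≈ 2.269 atm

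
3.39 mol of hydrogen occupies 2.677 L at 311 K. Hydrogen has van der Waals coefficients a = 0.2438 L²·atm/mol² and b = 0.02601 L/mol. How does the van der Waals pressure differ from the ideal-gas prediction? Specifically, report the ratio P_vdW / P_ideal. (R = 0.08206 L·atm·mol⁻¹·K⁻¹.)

P_vdW / P_ideal ≈ 1.022

Ideal: P_ideal = nRT/V = (3.39)(0.08206)(311)/2.677 = 32.3179 atm
vdW: P = nRT/(V − nb) − a n²/V² = 86.5150/2.58883 − 2.80177/7.16633 = 33.4186 − 0.390963 = 33.0276 atm
Ratio = 33.0276/32.3179 = 1.022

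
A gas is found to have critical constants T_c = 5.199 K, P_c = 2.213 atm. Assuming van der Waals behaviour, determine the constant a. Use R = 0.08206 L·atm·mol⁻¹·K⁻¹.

From T_c = 8a/(27Rb) and P_c = a/(27b²): a = 27 R² T_c²/(64 P_c).
a = 27×(0.08206)²×(5.199)²/(64×2.213) = 4.9144/141.63 = 0.03470 L²·atm/mol²

a ≈ 0.03470 L²·atm/mol²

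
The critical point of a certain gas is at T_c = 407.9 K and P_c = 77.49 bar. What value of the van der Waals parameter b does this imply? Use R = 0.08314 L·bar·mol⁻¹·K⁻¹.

From T_c = 8a/(27Rb) and P_c = a/(27b²): b = R T_c/(8 P_c).
b = (0.08314)(407.9)/(8×77.49) = 33.913/619.92 = 0.05471 L/mol

b ≈ 0.05471 L/mol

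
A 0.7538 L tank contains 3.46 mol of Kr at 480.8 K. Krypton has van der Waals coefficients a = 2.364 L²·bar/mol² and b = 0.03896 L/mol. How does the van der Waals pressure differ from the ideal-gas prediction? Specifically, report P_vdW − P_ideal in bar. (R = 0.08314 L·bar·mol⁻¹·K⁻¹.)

Ideal: P_ideal = nRT/V = (3.46)(0.08314)(480.8)/0.7538 = 183.482 bar
vdW: P = nRT/(V − nb) − a n²/V² = 138.309/0.618998 − 28.3009/0.568214 = 223.440 − 49.8068 = 173.633 bar
ΔP = 173.633 − 183.482 = -9.85 bar

ΔP ≈ -9.85 bar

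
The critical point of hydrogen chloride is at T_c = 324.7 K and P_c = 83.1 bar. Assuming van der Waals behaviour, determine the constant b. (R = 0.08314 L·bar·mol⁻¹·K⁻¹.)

b ≈ 0.04061 L/mol

From T_c = 8a/(27Rb) and P_c = a/(27b²): b = R T_c/(8 P_c).
b = (0.08314)(324.7)/(8×83.1) = 26.996/664.80 = 0.04061 L/mol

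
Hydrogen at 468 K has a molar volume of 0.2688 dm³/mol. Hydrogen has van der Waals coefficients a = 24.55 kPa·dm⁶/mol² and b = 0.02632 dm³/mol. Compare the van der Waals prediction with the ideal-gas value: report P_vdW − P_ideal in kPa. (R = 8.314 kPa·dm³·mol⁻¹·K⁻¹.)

Ideal: P_ideal = RT/V_m = (8.314)(468)/0.2688 = 14475.3 kPa
vdW: P = RT/(V_m − b) − a/V_m² = 3890.95/0.242480 − 24.55/0.0722534 = 16046.5 − 339.776 = 15706.7 kPa
ΔP = 15706.7 − 14475.3 = 1231 kPa

ΔP ≈ 1231 kPa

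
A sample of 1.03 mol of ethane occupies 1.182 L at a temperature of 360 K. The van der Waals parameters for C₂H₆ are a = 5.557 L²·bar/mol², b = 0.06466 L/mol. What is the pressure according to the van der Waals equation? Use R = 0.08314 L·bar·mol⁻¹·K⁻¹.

P = nRT/(V − nb) − a n²/V²
nRT/(V − nb) = (1.03)(0.08314)(360)/(1.182 − 1.03×0.06466) = 30.828/1.1154 = 27.639 bar
a n²/V² = (5.557)(1.03)²/(1.182)² = 4.2197 bar
P = 27.639 − 4.2197 = 23.42 bar

P ≈ 23.42 bar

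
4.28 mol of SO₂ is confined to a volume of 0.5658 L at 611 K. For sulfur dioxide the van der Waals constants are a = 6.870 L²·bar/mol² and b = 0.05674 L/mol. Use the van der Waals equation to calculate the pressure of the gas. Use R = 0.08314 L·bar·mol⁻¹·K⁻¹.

P ≈ 280.1 bar

P = nRT/(V − nb) − a n²/V²
nRT/(V − nb) = (4.28)(0.08314)(611)/(0.5658 − 4.28×0.05674) = 217.42/0.32295 = 673.23 bar
a n²/V² = (6.870)(4.28)²/(0.5658)² = 393.11 bar
P = 673.23 − 393.11 = 280.1 bar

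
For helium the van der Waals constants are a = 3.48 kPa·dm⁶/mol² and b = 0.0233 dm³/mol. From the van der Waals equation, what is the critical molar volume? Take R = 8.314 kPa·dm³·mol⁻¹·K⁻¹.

V_m,c ≈ 0.06990 dm³/mol

For a van der Waals gas, V_m,c = 3b.
V_m,c = 3×0.0233 = 0.06990 dm³/mol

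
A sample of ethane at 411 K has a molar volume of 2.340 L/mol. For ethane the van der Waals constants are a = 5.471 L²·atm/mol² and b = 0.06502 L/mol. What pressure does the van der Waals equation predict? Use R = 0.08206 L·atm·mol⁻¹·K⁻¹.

P = RT/(V_m − b) − a/V_m²
RT/(V_m − b) = (0.08206)(411)/(2.340 − 0.06502) = 33.727/2.2750 = 14.825 atm
a/V_m² = 5.471/(2.340)² = 0.99916 atm
P = 14.825 − 0.99916 = 13.83 atm

P ≈ 13.83 atm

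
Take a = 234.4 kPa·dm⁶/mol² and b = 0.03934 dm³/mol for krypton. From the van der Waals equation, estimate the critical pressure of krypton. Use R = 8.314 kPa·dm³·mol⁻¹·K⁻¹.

For a van der Waals gas, P_c = a/(27b²).
P_c = 234.4/(27×(0.03934)²) = 234.4/0.041786 = 5610 kPa

P_c ≈ 5610 kPa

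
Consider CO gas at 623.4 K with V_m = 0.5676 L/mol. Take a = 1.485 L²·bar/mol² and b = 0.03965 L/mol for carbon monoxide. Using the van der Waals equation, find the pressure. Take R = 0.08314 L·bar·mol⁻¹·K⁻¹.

P ≈ 93.56 bar

P = RT/(V_m − b) − a/V_m²
RT/(V_m − b) = (0.08314)(623.4)/(0.5676 − 0.03965) = 51.829/0.52795 = 98.170 bar
a/V_m² = 1.485/(0.5676)² = 4.6094 bar
P = 98.170 − 4.6094 = 93.56 bar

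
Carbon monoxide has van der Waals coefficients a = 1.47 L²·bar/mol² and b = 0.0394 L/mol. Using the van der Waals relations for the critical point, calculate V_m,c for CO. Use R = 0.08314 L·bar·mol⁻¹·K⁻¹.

For a van der Waals gas, V_m,c = 3b.
V_m,c = 3×0.0394 = 0.1182 L/mol

V_m,c ≈ 0.1182 L/mol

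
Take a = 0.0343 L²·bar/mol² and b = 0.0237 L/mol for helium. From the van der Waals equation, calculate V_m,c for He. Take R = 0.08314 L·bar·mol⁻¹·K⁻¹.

For a van der Waals gas, V_m,c = 3b.
V_m,c = 3×0.0237 = 0.07110 L/mol

V_m,c ≈ 0.07110 L/mol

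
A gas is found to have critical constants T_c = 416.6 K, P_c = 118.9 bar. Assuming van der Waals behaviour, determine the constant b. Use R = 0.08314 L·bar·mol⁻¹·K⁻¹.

b ≈ 0.03641 L/mol

From T_c = 8a/(27Rb) and P_c = a/(27b²): b = R T_c/(8 P_c).
b = (0.08314)(416.6)/(8×118.9) = 34.636/951.20 = 0.03641 L/mol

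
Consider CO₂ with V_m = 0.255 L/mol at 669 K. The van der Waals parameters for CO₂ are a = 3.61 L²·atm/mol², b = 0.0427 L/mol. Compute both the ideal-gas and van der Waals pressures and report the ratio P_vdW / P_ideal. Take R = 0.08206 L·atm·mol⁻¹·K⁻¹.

Ideal: P_ideal = RT/V_m = (0.08206)(669)/0.255 = 215.287 atm
vdW: P = RT/(V_m − b) − a/V_m² = 54.8981/0.212300 − 3.61/0.0650250 = 258.587 − 55.5171 = 203.070 atm
Ratio = 203.070/215.287 = 0.9433

P_vdW / P_ideal ≈ 0.9433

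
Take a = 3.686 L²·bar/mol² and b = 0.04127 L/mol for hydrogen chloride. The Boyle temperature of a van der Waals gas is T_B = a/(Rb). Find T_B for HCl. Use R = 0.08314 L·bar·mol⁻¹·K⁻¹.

T_B ≈ 1074 K

For a van der Waals gas the second virial coefficient B₂ = b − a/(RT) vanishes at T_B = a/(Rb).
T_B = 3.686/(0.08314×0.04127) = 3.686/0.0034312 = 1074 K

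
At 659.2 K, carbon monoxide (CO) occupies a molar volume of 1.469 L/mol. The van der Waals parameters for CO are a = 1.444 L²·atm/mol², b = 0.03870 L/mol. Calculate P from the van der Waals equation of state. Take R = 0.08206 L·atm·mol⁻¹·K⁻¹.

P ≈ 37.15 atm

P = RT/(V_m − b) − a/V_m²
RT/(V_m − b) = (0.08206)(659.2)/(1.469 − 0.03870) = 54.094/1.4303 = 37.820 atm
a/V_m² = 1.444/(1.469)² = 0.66915 atm
P = 37.820 − 0.66915 = 37.15 atm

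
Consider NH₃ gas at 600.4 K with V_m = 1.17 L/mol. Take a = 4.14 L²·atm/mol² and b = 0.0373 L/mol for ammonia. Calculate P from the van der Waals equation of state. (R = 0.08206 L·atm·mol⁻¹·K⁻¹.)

P ≈ 40.47 atm

P = RT/(V_m − b) − a/V_m²
RT/(V_m − b) = (0.08206)(600.4)/(1.17 − 0.0373) = 49.269/1.1327 = 43.497 atm
a/V_m² = 4.14/(1.17)² = 3.0243 atm
P = 43.497 − 3.0243 = 40.47 atm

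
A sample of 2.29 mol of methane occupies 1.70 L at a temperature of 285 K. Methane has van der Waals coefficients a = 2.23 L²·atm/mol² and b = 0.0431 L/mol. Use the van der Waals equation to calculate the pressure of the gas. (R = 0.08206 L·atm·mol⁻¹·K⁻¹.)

P ≈ 29.40 atm

P = nRT/(V − nb) − a n²/V²
nRT/(V − nb) = (2.29)(0.08206)(285)/(1.70 − 2.29×0.0431) = 53.556/1.6013 = 33.445 atm
a n²/V² = (2.23)(2.29)²/(1.70)² = 4.0465 atm
P = 33.445 − 4.0465 = 29.40 atm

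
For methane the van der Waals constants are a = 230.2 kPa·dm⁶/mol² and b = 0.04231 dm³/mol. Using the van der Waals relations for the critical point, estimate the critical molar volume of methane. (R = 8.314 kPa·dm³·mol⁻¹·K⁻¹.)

V_m,c ≈ 0.1269 dm³/mol

For a van der Waals gas, V_m,c = 3b.
V_m,c = 3×0.04231 = 0.1269 dm³/mol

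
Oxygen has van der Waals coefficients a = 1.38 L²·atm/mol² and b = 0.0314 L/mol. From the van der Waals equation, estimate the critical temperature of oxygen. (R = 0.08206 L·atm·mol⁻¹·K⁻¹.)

T_c ≈ 158.7 K

For a van der Waals gas, T_c = 8a/(27Rb).
T_c = 8×1.38/(27×0.08206×0.0314) = 11.040/0.069570 = 158.7 K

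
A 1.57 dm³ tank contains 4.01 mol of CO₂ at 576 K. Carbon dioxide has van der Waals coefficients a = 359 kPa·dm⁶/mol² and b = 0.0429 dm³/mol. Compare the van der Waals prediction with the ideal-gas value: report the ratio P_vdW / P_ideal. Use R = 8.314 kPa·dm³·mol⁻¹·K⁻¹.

P_vdW / P_ideal ≈ 0.9316

Ideal: P_ideal = nRT/V = (4.01)(8.314)(576)/1.57 = 12231.4 kPa
vdW: P = nRT/(V − nb) − a n²/V² = 19203.3/1.39797 − 5772.76/2.46490 = 13736.6 − 2341.99 = 11394.6 kPa
Ratio = 11394.6/12231.4 = 0.9316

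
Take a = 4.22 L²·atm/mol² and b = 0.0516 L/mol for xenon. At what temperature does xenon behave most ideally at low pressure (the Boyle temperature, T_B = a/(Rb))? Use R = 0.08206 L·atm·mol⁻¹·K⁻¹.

For a van der Waals gas the second virial coefficient B₂ = b − a/(RT) vanishes at T_B = a/(Rb).
T_B = 4.22/(0.08206×0.0516) = 4.22/0.0042343 = 996.6 K

T_B ≈ 996.6 K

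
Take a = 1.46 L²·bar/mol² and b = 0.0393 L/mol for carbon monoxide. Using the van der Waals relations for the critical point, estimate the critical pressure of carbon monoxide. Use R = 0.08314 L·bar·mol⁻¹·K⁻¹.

For a van der Waals gas, P_c = a/(27b²).
P_c = 1.46/(27×(0.0393)²) = 1.46/0.041701 = 35.01 bar

P_c ≈ 35.01 bar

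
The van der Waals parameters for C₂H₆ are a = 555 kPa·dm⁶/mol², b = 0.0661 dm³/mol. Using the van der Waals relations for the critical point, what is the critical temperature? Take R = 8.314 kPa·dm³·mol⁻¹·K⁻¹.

T_c ≈ 299.2 K

For a van der Waals gas, T_c = 8a/(27Rb).
T_c = 8×555/(27×8.314×0.0661) = 4440.0/14.838 = 299.2 K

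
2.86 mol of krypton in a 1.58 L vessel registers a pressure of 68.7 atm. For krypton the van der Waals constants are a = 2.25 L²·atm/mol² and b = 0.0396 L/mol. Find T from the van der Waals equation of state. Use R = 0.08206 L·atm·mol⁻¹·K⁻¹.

T ≈ 475.4 K

T = (P + a n²/V²)(V − nb)/(nR)
P + a n²/V² = 68.7 + (2.25)(2.86)²/(1.58)² = 76.072 atm
V − nb = 1.58 − (2.86)(0.0396) = 1.4667 L
T = (76.072)(1.4667)/((2.86)(0.08206)) = 475.4 K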